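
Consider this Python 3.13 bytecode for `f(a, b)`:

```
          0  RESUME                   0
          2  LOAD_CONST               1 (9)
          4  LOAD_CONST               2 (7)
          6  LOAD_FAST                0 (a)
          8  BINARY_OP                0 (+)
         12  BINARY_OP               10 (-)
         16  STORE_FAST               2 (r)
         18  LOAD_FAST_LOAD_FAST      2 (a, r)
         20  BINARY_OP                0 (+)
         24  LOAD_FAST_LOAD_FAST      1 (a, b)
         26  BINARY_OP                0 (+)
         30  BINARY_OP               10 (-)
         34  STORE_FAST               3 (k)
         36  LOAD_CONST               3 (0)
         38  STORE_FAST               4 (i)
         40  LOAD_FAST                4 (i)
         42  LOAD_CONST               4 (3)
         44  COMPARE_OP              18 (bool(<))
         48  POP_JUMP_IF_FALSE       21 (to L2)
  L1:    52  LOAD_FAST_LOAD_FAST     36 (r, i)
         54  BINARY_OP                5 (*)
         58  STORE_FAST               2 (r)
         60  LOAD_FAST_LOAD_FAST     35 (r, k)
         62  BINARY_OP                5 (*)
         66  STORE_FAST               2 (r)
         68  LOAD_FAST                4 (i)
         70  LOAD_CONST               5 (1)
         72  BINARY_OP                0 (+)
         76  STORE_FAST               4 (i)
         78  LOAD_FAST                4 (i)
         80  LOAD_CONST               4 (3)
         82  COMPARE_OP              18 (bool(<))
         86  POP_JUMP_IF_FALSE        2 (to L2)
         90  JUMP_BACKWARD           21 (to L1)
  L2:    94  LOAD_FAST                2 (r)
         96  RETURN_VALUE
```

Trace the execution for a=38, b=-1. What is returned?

0

LOAD_CONST → push 9. Stack: [9]
LOAD_CONST → push 7. Stack: [9, 7]
LOAD_FAST a → push 38. Stack: [9, 7, 38]
BINARY_OP + → 7 + 38 = 45. Stack: [9, 45]
BINARY_OP - → 9 - 45 = -36. Stack: [-36]
STORE_FAST r → r=-36. Stack: []
LOAD_FAST_LOAD_FAST a,r → push 38,-36. Stack: [38, -36]
BINARY_OP + → 38 + -36 = 2. Stack: [2]
LOAD_FAST_LOAD_FAST a,b → push 38,-1. Stack: [2, 38, -1]
BINARY_OP + → 38 + -1 = 37. Stack: [2, 37]
BINARY_OP - → 2 - 37 = -35. Stack: [-35]
STORE_FAST k → k=-35. Stack: []
LOAD_CONST → push 0. Stack: [0]
STORE_FAST i → i=0. Stack: []
LOAD_FAST i → push 0. Stack: [0]
LOAD_CONST → push 3. Stack: [0, 3]
COMPARE_OP bool(<) → 0 vs 3 = True. Stack: [True]
POP_JUMP_IF_FALSE → pop True; no jump. Stack: []
LOAD_FAST_LOAD_FAST r,i → push -36,0. Stack: [-36, 0]
BINARY_OP * → -36 * 0 = 0. Stack: [0]
STORE_FAST r → r=0. Stack: []
LOAD_FAST_LOAD_FAST r,k → push 0,-35. Stack: [0, -35]
BINARY_OP * → 0 * -35 = 0. Stack: [0]
STORE_FAST r → r=0. Stack: []
LOAD_FAST i → push 0. Stack: [0]
LOAD_CONST → push 1. Stack: [0, 1]
BINARY_OP + → 0 + 1 = 1. Stack: [1]
STORE_FAST i → i=1. Stack: []
LOAD_FAST i → push 1. Stack: [1]
LOAD_CONST → push 3. Stack: [1, 3]
COMPARE_OP bool(<) → 1 vs 3 = True. Stack: [True]
POP_JUMP_IF_FALSE → pop True; no jump. Stack: []
LOAD_FAST_LOAD_FAST r,i → push 0,1. Stack: [0, 1]
BINARY_OP * → 0 * 1 = 0. Stack: [0]
STORE_FAST r → r=0. Stack: []
LOAD_FAST_LOAD_FAST r,k → push 0,-35. Stack: [0, -35]
BINARY_OP * → 0 * -35 = 0. Stack: [0]
STORE_FAST r → r=0. Stack: []
LOAD_FAST i → push 1. Stack: [1]
LOAD_CONST → push 1. Stack: [1, 1]
BINARY_OP + → 1 + 1 = 2. Stack: [2]
STORE_FAST i → i=2. Stack: []
LOAD_FAST i → push 2. Stack: [2]
LOAD_CONST → push 3. Stack: [2, 3]
COMPARE_OP bool(<) → 2 vs 3 = True. Stack: [True]
POP_JUMP_IF_FALSE → pop True; no jump. Stack: []
LOAD_FAST_LOAD_FAST r,i → push 0,2. Stack: [0, 2]
BINARY_OP * → 0 * 2 = 0. Stack: [0]
STORE_FAST r → r=0. Stack: []
LOAD_FAST_LOAD_FAST r,k → push 0,-35. Stack: [0, -35]
BINARY_OP * → 0 * -35 = 0. Stack: [0]
STORE_FAST r → r=0. Stack: []
LOAD_FAST i → push 2. Stack: [2]
LOAD_CONST → push 1. Stack: [2, 1]
BINARY_OP + → 2 + 1 = 3. Stack: [3]
STORE_FAST i → i=3. Stack: []
LOAD_FAST i → push 3. Stack: [3]
LOAD_CONST → push 3. Stack: [3, 3]
COMPARE_OP bool(<) → 3 vs 3 = False. Stack: [False]
POP_JUMP_IF_FALSE → pop False; jump. Stack: []
LOAD_FAST r → push 0. Stack: [0]
RETURN_VALUE → return 0.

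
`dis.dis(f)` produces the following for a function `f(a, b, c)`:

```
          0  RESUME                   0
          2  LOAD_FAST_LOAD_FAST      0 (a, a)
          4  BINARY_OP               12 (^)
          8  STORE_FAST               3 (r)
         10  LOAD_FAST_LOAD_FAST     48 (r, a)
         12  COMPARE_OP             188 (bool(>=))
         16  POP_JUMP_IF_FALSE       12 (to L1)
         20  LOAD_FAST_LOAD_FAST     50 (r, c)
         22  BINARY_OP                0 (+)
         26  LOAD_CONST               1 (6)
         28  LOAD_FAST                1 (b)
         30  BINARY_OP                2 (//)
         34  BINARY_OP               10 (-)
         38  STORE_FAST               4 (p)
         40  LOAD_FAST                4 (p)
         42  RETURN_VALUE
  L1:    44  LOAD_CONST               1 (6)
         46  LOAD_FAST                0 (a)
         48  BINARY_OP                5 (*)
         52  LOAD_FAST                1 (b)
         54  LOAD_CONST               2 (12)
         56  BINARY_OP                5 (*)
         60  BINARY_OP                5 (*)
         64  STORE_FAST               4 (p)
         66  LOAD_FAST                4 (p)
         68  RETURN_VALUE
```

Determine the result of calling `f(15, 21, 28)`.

22680

LOAD_FAST_LOAD_FAST a,a → push 15,15. Stack: [15, 15]
BINARY_OP ^ → 15 ^ 15 = 0. Stack: [0]
STORE_FAST r → r=0. Stack: []
LOAD_FAST_LOAD_FAST r,a → push 0,15. Stack: [0, 15]
COMPARE_OP bool(>=) → 0 vs 15 = False. Stack: [False]
POP_JUMP_IF_FALSE → pop False; jump. Stack: []
LOAD_CONST → push 6. Stack: [6]
LOAD_FAST a → push 15. Stack: [6, 15]
BINARY_OP * → 6 * 15 = 90. Stack: [90]
LOAD_FAST b → push 21. Stack: [90, 21]
LOAD_CONST → push 12. Stack: [90, 21, 12]
BINARY_OP * → 21 * 12 = 252. Stack: [90, 252]
BINARY_OP * → 90 * 252 = 22680. Stack: [22680]
STORE_FAST p → p=22680. Stack: []
LOAD_FAST p → push 22680. Stack: [22680]
RETURN_VALUE → return 22680.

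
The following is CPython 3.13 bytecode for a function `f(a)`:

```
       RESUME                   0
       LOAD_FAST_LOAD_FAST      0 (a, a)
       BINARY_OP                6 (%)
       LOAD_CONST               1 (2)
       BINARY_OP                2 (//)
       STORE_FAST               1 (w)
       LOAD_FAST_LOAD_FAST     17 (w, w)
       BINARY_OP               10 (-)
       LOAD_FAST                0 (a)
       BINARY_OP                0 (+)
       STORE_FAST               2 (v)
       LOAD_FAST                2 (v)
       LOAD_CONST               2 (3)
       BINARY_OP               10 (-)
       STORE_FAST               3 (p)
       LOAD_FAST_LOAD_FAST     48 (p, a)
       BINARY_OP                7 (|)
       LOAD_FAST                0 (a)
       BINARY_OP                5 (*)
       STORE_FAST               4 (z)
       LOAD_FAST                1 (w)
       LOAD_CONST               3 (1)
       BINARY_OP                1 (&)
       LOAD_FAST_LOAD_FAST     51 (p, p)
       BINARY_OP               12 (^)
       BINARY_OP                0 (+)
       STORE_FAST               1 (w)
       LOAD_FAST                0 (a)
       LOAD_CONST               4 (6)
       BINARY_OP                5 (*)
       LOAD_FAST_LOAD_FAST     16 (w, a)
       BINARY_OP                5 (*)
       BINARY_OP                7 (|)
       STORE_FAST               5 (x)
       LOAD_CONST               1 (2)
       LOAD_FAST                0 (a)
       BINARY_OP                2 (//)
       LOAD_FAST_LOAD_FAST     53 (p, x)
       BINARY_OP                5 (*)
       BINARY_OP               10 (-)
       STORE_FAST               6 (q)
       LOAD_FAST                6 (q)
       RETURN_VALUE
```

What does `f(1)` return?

14

LOAD_FAST_LOAD_FAST a,a → push 1,1. Stack: [1, 1]
BINARY_OP % → 1 % 1 = 0. Stack: [0]
LOAD_CONST → push 2. Stack: [0, 2]
BINARY_OP // → 0 // 2 = 0. Stack: [0]
STORE_FAST w → w=0. Stack: []
LOAD_FAST_LOAD_FAST w,w → push 0,0. Stack: [0, 0]
BINARY_OP - → 0 - 0 = 0. Stack: [0]
LOAD_FAST a → push 1. Stack: [0, 1]
BINARY_OP + → 0 + 1 = 1. Stack: [1]
STORE_FAST v → v=1. Stack: []
LOAD_FAST v → push 1. Stack: [1]
LOAD_CONST → push 3. Stack: [1, 3]
BINARY_OP - → 1 - 3 = -2. Stack: [-2]
STORE_FAST p → p=-2. Stack: []
LOAD_FAST_LOAD_FAST p,a → push -2,1. Stack: [-2, 1]
BINARY_OP | → -2 | 1 = -1. Stack: [-1]
LOAD_FAST a → push 1. Stack: [-1, 1]
BINARY_OP * → -1 * 1 = -1. Stack: [-1]
STORE_FAST z → z=-1. Stack: []
LOAD_FAST w → push 0. Stack: [0]
LOAD_CONST → push 1. Stack: [0, 1]
BINARY_OP & → 0 & 1 = 0. Stack: [0]
LOAD_FAST_LOAD_FAST p,p → push -2,-2. Stack: [0, -2, -2]
BINARY_OP ^ → -2 ^ -2 = 0. Stack: [0, 0]
BINARY_OP + → 0 + 0 = 0. Stack: [0]
STORE_FAST w → w=0. Stack: []
LOAD_FAST a → push 1. Stack: [1]
LOAD_CONST → push 6. Stack: [1, 6]
BINARY_OP * → 1 * 6 = 6. Stack: [6]
LOAD_FAST_LOAD_FAST w,a → push 0,1. Stack: [6, 0, 1]
BINARY_OP * → 0 * 1 = 0. Stack: [6, 0]
BINARY_OP | → 6 | 0 = 6. Stack: [6]
STORE_FAST x → x=6. Stack: []
LOAD_CONST → push 2. Stack: [2]
LOAD_FAST a → push 1. Stack: [2, 1]
BINARY_OP // → 2 // 1 = 2. Stack: [2]
LOAD_FAST_LOAD_FAST p,x → push -2,6. Stack: [2, -2, 6]
BINARY_OP * → -2 * 6 = -12. Stack: [2, -12]
BINARY_OP - → 2 - -12 = 14. Stack: [14]
STORE_FAST q → q=14. Stack: []
LOAD_FAST q → push 14. Stack: [14]
RETURN_VALUE → return 14.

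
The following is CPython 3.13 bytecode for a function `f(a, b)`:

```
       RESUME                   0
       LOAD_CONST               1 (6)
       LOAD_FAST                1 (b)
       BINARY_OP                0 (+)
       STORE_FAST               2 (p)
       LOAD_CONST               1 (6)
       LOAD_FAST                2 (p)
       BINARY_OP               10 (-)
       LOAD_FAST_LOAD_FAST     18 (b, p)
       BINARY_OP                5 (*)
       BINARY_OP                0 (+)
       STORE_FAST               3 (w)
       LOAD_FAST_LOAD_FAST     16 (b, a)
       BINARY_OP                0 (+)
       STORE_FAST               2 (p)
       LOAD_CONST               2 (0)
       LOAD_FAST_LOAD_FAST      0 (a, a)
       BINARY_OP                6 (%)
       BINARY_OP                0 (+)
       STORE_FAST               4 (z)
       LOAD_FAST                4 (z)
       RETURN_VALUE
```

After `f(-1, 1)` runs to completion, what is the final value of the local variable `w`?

6

LOAD_CONST → push 6. Stack: [6]
LOAD_FAST b → push 1. Stack: [6, 1]
BINARY_OP + → 6 + 1 = 7. Stack: [7]
STORE_FAST p → p=7. Stack: []
LOAD_CONST → push 6. Stack: [6]
LOAD_FAST p → push 7. Stack: [6, 7]
BINARY_OP - → 6 - 7 = -1. Stack: [-1]
LOAD_FAST_LOAD_FAST b,p → push 1,7. Stack: [-1, 1, 7]
BINARY_OP * → 1 * 7 = 7. Stack: [-1, 7]
BINARY_OP + → -1 + 7 = 6. Stack: [6]
STORE_FAST w → w=6. Stack: []
LOAD_FAST_LOAD_FAST b,a → push 1,-1. Stack: [1, -1]
BINARY_OP + → 1 + -1 = 0. Stack: [0]
STORE_FAST p → p=0. Stack: []
LOAD_CONST → push 0. Stack: [0]
LOAD_FAST_LOAD_FAST a,a → push -1,-1. Stack: [0, -1, -1]
BINARY_OP % → -1 % -1 = 0. Stack: [0, 0]
BINARY_OP + → 0 + 0 = 0. Stack: [0]
STORE_FAST z → z=0. Stack: []
LOAD_FAST z → push 0. Stack: [0]
RETURN_VALUE → return 0.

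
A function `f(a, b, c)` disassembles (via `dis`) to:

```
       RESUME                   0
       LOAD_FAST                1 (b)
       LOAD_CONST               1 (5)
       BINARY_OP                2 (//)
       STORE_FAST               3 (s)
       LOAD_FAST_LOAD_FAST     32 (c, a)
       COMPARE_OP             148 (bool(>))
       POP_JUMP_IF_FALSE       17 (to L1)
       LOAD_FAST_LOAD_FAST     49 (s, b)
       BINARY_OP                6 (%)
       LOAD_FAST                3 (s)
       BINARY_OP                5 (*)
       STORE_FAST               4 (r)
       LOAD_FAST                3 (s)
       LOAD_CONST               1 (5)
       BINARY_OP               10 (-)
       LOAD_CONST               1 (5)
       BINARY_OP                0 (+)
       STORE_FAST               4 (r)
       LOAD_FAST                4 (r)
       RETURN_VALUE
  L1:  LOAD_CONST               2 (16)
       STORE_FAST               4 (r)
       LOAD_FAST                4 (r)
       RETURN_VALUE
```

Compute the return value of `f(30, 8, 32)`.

LOAD_FAST b → push 8. Stack: [8]
LOAD_CONST → push 5. Stack: [8, 5]
BINARY_OP // → 8 // 5 = 1. Stack: [1]
STORE_FAST s → s=1. Stack: []
LOAD_FAST_LOAD_FAST c,a → push 32,30. Stack: [32, 30]
COMPARE_OP bool(>) → 32 vs 30 = True. Stack: [True]
POP_JUMP_IF_FALSE → pop True; no jump. Stack: []
LOAD_FAST_LOAD_FAST s,b → push 1,8. Stack: [1, 8]
BINARY_OP % → 1 % 8 = 1. Stack: [1]
LOAD_FAST s → push 1. Stack: [1, 1]
BINARY_OP * → 1 * 1 = 1. Stack: [1]
STORE_FAST r → r=1. Stack: []
LOAD_FAST s → push 1. Stack: [1]
LOAD_CONST → push 5. Stack: [1, 5]
BINARY_OP - → 1 - 5 = -4. Stack: [-4]
LOAD_CONST → push 5. Stack: [-4, 5]
BINARY_OP + → -4 + 5 = 1. Stack: [1]
STORE_FAST r → r=1. Stack: []
LOAD_FAST r → push 1. Stack: [1]
RETURN_VALUE → return 1.

1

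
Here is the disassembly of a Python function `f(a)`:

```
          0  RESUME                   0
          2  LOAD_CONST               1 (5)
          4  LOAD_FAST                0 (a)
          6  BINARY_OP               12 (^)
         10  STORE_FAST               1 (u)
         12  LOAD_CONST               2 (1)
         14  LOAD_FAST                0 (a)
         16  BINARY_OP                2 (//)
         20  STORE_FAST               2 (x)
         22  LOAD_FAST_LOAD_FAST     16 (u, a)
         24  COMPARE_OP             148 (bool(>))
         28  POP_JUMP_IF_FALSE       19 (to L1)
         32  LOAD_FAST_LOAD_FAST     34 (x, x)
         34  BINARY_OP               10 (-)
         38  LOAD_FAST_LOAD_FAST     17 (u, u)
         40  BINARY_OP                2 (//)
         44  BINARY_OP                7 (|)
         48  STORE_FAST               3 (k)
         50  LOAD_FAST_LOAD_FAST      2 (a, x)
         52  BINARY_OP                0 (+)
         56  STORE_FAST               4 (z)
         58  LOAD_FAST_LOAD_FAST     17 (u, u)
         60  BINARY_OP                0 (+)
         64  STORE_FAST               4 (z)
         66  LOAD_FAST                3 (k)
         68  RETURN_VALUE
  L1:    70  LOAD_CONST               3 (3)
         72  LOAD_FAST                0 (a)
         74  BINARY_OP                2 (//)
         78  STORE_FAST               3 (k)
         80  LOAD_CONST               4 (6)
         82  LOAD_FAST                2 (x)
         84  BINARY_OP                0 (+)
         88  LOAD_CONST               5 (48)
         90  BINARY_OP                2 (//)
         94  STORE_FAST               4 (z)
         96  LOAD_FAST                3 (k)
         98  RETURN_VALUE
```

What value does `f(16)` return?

1

LOAD_CONST → push 5. Stack: [5]
LOAD_FAST a → push 16. Stack: [5, 16]
BINARY_OP ^ → 5 ^ 16 = 21. Stack: [21]
STORE_FAST u → u=21. Stack: []
LOAD_CONST → push 1. Stack: [1]
LOAD_FAST a → push 16. Stack: [1, 16]
BINARY_OP // → 1 // 16 = 0. Stack: [0]
STORE_FAST x → x=0. Stack: []
LOAD_FAST_LOAD_FAST u,a → push 21,16. Stack: [21, 16]
COMPARE_OP bool(>) → 21 vs 16 = True. Stack: [True]
POP_JUMP_IF_FALSE → pop True; no jump. Stack: []
LOAD_FAST_LOAD_FAST x,x → push 0,0. Stack: [0, 0]
BINARY_OP - → 0 - 0 = 0. Stack: [0]
LOAD_FAST_LOAD_FAST u,u → push 21,21. Stack: [0, 21, 21]
BINARY_OP // → 21 // 21 = 1. Stack: [0, 1]
BINARY_OP | → 0 | 1 = 1. Stack: [1]
STORE_FAST k → k=1. Stack: []
LOAD_FAST_LOAD_FAST a,x → push 16,0. Stack: [16, 0]
BINARY_OP + → 16 + 0 = 16. Stack: [16]
STORE_FAST z → z=16. Stack: []
LOAD_FAST_LOAD_FAST u,u → push 21,21. Stack: [21, 21]
BINARY_OP + → 21 + 21 = 42. Stack: [42]
STORE_FAST z → z=42. Stack: []
LOAD_FAST k → push 1. Stack: [1]
RETURN_VALUE → return 1.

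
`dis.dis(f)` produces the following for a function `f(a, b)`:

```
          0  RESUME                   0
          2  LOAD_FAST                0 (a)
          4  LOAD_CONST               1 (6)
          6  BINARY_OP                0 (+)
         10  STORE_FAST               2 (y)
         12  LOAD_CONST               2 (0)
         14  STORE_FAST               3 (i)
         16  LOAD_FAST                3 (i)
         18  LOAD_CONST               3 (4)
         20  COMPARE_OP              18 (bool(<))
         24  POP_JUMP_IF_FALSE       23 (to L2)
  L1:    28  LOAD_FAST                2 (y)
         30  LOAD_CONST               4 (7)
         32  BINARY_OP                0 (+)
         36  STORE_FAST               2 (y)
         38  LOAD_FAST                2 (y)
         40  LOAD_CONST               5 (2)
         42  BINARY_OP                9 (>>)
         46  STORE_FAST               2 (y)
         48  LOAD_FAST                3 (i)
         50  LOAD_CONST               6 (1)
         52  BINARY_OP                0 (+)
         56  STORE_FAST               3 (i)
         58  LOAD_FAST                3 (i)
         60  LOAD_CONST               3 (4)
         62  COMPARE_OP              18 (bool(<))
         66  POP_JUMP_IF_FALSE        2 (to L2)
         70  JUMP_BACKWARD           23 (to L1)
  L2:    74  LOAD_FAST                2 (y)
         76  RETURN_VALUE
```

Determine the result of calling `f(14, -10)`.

LOAD_FAST a → push 14
LOAD_CONST → push 6
BINARY_OP + → 14 + 6 = 20
STORE_FAST y → y=20
LOAD_CONST → push 0
STORE_FAST i → i=0
LOAD_FAST i → push 0
LOAD_CONST → push 4
COMPARE_OP bool(<) → 0 vs 4 = True
POP_JUMP_IF_FALSE → pop True; no jump
LOAD_FAST y → push 20
LOAD_CONST → push 7
BINARY_OP + → 20 + 7 = 27
STORE_FAST y → y=27
LOAD_FAST y → push 27
LOAD_CONST → push 2
BINARY_OP >> → 27 >> 2 = 6
STORE_FAST y → y=6
LOAD_FAST i → push 0
LOAD_CONST → push 1
BINARY_OP + → 0 + 1 = 1
STORE_FAST i → i=1
LOAD_FAST i → push 1
LOAD_CONST → push 4
COMPARE_OP bool(<) → 1 vs 4 = True
POP_JUMP_IF_FALSE → pop True; no jump
LOAD_FAST y → push 6
LOAD_CONST → push 7
BINARY_OP + → 6 + 7 = 13
STORE_FAST y → y=13
LOAD_FAST y → push 13
LOAD_CONST → push 2
BINARY_OP >> → 13 >> 2 = 3
STORE_FAST y → y=3
LOAD_FAST i → push 1
LOAD_CONST → push 1
BINARY_OP + → 1 + 1 = 2
STORE_FAST i → i=2
LOAD_FAST i → push 2
LOAD_CONST → push 4
COMPARE_OP bool(<) → 2 vs 4 = True
POP_JUMP_IF_FALSE → pop True; no jump
LOAD_FAST y → push 3
LOAD_CONST → push 7
BINARY_OP + → 3 + 7 = 10
STORE_FAST y → y=10
LOAD_FAST y → push 10
LOAD_CONST → push 2
BINARY_OP >> → 10 >> 2 = 2
STORE_FAST y → y=2
LOAD_FAST i → push 2
LOAD_CONST → push 1
BINARY_OP + → 2 + 1 = 3
STORE_FAST i → i=3
LOAD_FAST i → push 3
LOAD_CONST → push 4
COMPARE_OP bool(<) → 3 vs 4 = True
POP_JUMP_IF_FALSE → pop True; no jump
LOAD_FAST y → push 2
LOAD_CONST → push 7
BINARY_OP + → 2 + 7 = 9
STORE_FAST y → y=9
LOAD_FAST y → push 9
LOAD_CONST → push 2
BINARY_OP >> → 9 >> 2 = 2
STORE_FAST y → y=2
LOAD_FAST i → push 3
LOAD_CONST → push 1
BINARY_OP + → 3 + 1 = 4
STORE_FAST i → i=4
LOAD_FAST i → push 4
LOAD_CONST → push 4
COMPARE_OP bool(<) → 4 vs 4 = False
POP_JUMP_IF_FALSE → pop False; jump
LOAD_FAST y → push 2
RETURN_VALUE → return 2.

2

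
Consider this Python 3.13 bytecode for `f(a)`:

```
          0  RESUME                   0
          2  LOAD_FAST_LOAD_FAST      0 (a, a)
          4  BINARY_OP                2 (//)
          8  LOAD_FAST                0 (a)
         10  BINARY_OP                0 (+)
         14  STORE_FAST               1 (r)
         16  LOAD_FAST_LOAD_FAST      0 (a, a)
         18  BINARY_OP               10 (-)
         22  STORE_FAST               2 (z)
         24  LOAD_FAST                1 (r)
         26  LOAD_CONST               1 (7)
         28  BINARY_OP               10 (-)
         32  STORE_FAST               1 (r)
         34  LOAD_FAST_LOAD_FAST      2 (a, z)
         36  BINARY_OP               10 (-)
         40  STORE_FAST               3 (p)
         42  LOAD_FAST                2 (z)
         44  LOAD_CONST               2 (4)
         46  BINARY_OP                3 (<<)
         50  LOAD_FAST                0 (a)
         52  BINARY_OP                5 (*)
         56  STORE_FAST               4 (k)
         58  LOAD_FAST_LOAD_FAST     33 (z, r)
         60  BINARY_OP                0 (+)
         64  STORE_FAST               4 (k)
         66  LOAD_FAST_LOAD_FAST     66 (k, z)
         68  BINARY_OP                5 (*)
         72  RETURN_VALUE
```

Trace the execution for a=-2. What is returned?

0

LOAD_FAST_LOAD_FAST a,a → push -2,-2. Stack: [-2, -2]
BINARY_OP // → -2 // -2 = 1. Stack: [1]
LOAD_FAST a → push -2. Stack: [1, -2]
BINARY_OP + → 1 + -2 = -1. Stack: [-1]
STORE_FAST r → r=-1. Stack: []
LOAD_FAST_LOAD_FAST a,a → push -2,-2. Stack: [-2, -2]
BINARY_OP - → -2 - -2 = 0. Stack: [0]
STORE_FAST z → z=0. Stack: []
LOAD_FAST r → push -1. Stack: [-1]
LOAD_CONST → push 7. Stack: [-1, 7]
BINARY_OP - → -1 - 7 = -8. Stack: [-8]
STORE_FAST r → r=-8. Stack: []
LOAD_FAST_LOAD_FAST a,z → push -2,0. Stack: [-2, 0]
BINARY_OP - → -2 - 0 = -2. Stack: [-2]
STORE_FAST p → p=-2. Stack: []
LOAD_FAST z → push 0. Stack: [0]
LOAD_CONST → push 4. Stack: [0, 4]
BINARY_OP << → 0 << 4 = 0. Stack: [0]
LOAD_FAST a → push -2. Stack: [0, -2]
BINARY_OP * → 0 * -2 = 0. Stack: [0]
STORE_FAST k → k=0. Stack: []
LOAD_FAST_LOAD_FAST z,r → push 0,-8. Stack: [0, -8]
BINARY_OP + → 0 + -8 = -8. Stack: [-8]
STORE_FAST k → k=-8. Stack: []
LOAD_FAST_LOAD_FAST k,z → push -8,0. Stack: [-8, 0]
BINARY_OP * → -8 * 0 = 0. Stack: [0]
RETURN_VALUE → return 0.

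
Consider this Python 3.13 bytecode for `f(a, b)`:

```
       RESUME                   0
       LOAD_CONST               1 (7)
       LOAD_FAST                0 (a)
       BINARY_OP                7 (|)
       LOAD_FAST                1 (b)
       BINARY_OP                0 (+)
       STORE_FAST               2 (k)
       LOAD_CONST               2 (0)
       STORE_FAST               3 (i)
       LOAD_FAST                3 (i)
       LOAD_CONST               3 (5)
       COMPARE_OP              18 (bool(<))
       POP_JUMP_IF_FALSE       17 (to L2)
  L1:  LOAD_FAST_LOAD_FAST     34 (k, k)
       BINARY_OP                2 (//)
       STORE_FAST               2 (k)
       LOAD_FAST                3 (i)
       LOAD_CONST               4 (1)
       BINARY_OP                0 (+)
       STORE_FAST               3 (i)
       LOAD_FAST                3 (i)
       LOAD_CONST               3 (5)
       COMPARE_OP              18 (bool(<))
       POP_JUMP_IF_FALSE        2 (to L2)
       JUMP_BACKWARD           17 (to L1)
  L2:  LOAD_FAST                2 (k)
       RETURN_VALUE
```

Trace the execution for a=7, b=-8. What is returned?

LOAD_CONST → push 7
LOAD_FAST a → push 7
BINARY_OP | → 7 | 7 = 7
LOAD_FAST b → push -8
BINARY_OP + → 7 + -8 = -1
STORE_FAST k → k=-1
LOAD_CONST → push 0
STORE_FAST i → i=0
LOAD_FAST i → push 0
LOAD_CONST → push 5
COMPARE_OP bool(<) → 0 vs 5 = True
POP_JUMP_IF_FALSE → pop True; no jump
LOAD_FAST_LOAD_FAST k,k → push -1,-1
BINARY_OP // → -1 // -1 = 1
STORE_FAST k → k=1
LOAD_FAST i → push 0
LOAD_CONST → push 1
BINARY_OP + → 0 + 1 = 1
STORE_FAST i → i=1
LOAD_FAST i → push 1
LOAD_CONST → push 5
COMPARE_OP bool(<) → 1 vs 5 = True
POP_JUMP_IF_FALSE → pop True; no jump
LOAD_FAST_LOAD_FAST k,k → push 1,1
BINARY_OP // → 1 // 1 = 1
STORE_FAST k → k=1
LOAD_FAST i → push 1
LOAD_CONST → push 1
BINARY_OP + → 1 + 1 = 2
STORE_FAST i → i=2
LOAD_FAST i → push 2
LOAD_CONST → push 5
COMPARE_OP bool(<) → 2 vs 5 = True
POP_JUMP_IF_FALSE → pop True; no jump
LOAD_FAST_LOAD_FAST k,k → push 1,1
BINARY_OP // → 1 // 1 = 1
STORE_FAST k → k=1
LOAD_FAST i → push 2
LOAD_CONST → push 1
BINARY_OP + → 2 + 1 = 3
STORE_FAST i → i=3
LOAD_FAST i → push 3
LOAD_CONST → push 5
COMPARE_OP bool(<) → 3 vs 5 = True
POP_JUMP_IF_FALSE → pop True; no jump
LOAD_FAST_LOAD_FAST k,k → push 1,1
BINARY_OP // → 1 // 1 = 1
STORE_FAST k → k=1
LOAD_FAST i → push 3
LOAD_CONST → push 1
BINARY_OP + → 3 + 1 = 4
STORE_FAST i → i=4
LOAD_FAST i → push 4
LOAD_CONST → push 5
COMPARE_OP bool(<) → 4 vs 5 = True
POP_JUMP_IF_FALSE → pop True; no jump
LOAD_FAST_LOAD_FAST k,k → push 1,1
BINARY_OP // → 1 // 1 = 1
STORE_FAST k → k=1
LOAD_FAST i → push 4
LOAD_CONST → push 1
BINARY_OP + → 4 + 1 = 5
STORE_FAST i → i=5
LOAD_FAST i → push 5
LOAD_CONST → push 5
COMPARE_OP bool(<) → 5 vs 5 = False
POP_JUMP_IF_FALSE → pop False; jump
LOAD_FAST k → push 1
RETURN_VALUE → return 1.

1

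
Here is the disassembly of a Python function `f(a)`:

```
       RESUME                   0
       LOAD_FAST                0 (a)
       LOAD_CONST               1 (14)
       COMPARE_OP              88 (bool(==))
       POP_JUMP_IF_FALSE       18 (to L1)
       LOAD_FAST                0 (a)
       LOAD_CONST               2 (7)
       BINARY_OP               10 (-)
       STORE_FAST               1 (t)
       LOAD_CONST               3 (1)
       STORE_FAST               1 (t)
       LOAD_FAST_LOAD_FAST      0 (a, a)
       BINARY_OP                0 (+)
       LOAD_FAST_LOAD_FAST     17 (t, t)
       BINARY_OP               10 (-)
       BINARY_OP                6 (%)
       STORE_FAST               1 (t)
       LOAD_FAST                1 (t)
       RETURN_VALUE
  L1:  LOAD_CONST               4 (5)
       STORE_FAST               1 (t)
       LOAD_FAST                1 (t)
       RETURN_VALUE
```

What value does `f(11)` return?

5

LOAD_FAST a → push 11. Stack: [11]
LOAD_CONST → push 14. Stack: [11, 14]
COMPARE_OP bool(==) → 11 vs 14 = False. Stack: [False]
POP_JUMP_IF_FALSE → pop False; jump. Stack: []
LOAD_CONST → push 5. Stack: [5]
STORE_FAST t → t=5. Stack: []
LOAD_FAST t → push 5. Stack: [5]
RETURN_VALUE → return 5.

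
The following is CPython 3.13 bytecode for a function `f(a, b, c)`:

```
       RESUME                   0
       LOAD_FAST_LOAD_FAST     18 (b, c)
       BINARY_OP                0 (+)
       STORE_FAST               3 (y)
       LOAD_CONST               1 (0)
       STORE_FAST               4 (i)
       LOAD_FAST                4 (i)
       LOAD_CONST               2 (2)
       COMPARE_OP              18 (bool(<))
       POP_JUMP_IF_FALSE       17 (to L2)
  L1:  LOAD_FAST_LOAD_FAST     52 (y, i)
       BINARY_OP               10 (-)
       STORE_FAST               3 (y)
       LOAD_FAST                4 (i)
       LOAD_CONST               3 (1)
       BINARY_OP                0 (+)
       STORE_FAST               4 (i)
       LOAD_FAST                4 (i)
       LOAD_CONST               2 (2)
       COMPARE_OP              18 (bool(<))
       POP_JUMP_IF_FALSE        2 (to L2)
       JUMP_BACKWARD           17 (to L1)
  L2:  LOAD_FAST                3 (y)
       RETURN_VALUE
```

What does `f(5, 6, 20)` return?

25

LOAD_FAST_LOAD_FAST b,c → push 6,20. Stack: [6, 20]
BINARY_OP + → 6 + 20 = 26. Stack: [26]
STORE_FAST y → y=26. Stack: []
LOAD_CONST → push 0. Stack: [0]
STORE_FAST i → i=0. Stack: []
LOAD_FAST i → push 0. Stack: [0]
LOAD_CONST → push 2. Stack: [0, 2]
COMPARE_OP bool(<) → 0 vs 2 = True. Stack: [True]
POP_JUMP_IF_FALSE → pop True; no jump. Stack: []
LOAD_FAST_LOAD_FAST y,i → push 26,0. Stack: [26, 0]
BINARY_OP - → 26 - 0 = 26. Stack: [26]
STORE_FAST y → y=26. Stack: []
LOAD_FAST i → push 0. Stack: [0]
LOAD_CONST → push 1. Stack: [0, 1]
BINARY_OP + → 0 + 1 = 1. Stack: [1]
STORE_FAST i → i=1. Stack: []
LOAD_FAST i → push 1. Stack: [1]
LOAD_CONST → push 2. Stack: [1, 2]
COMPARE_OP bool(<) → 1 vs 2 = True. Stack: [True]
POP_JUMP_IF_FALSE → pop True; no jump. Stack: []
LOAD_FAST_LOAD_FAST y,i → push 26,1. Stack: [26, 1]
BINARY_OP - → 26 - 1 = 25. Stack: [25]
STORE_FAST y → y=25. Stack: []
LOAD_FAST i → push 1. Stack: [1]
LOAD_CONST → push 1. Stack: [1, 1]
BINARY_OP + → 1 + 1 = 2. Stack: [2]
STORE_FAST i → i=2. Stack: []
LOAD_FAST i → push 2. Stack: [2]
LOAD_CONST → push 2. Stack: [2, 2]
COMPARE_OP bool(<) → 2 vs 2 = False. Stack: [False]
POP_JUMP_IF_FALSE → pop False; jump. Stack: []
LOAD_FAST y → push 25. Stack: [25]
RETURN_VALUE → return 25.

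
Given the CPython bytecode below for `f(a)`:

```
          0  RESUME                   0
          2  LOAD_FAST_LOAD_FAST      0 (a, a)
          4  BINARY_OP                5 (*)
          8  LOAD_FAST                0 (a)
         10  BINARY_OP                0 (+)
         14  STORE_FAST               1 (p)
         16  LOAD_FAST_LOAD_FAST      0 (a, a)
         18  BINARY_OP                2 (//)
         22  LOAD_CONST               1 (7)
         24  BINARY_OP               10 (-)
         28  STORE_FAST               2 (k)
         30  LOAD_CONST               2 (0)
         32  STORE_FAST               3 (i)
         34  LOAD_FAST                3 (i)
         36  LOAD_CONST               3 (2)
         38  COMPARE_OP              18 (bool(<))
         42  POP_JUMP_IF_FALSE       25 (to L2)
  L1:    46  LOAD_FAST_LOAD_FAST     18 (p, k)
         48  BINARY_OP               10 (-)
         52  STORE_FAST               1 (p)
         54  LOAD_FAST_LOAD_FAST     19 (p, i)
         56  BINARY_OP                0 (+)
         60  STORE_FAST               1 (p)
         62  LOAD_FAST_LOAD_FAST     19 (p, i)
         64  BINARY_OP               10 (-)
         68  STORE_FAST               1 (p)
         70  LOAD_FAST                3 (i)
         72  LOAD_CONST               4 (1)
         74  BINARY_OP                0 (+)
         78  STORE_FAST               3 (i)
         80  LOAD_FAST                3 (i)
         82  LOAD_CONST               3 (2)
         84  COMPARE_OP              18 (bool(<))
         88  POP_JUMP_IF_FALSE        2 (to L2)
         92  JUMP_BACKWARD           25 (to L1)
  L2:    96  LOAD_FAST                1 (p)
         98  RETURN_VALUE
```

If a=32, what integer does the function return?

1068

LOAD_FAST_LOAD_FAST a,a → push 32,32. Stack: [32, 32]
BINARY_OP * → 32 * 32 = 1024. Stack: [1024]
LOAD_FAST a → push 32. Stack: [1024, 32]
BINARY_OP + → 1024 + 32 = 1056. Stack: [1056]
STORE_FAST p → p=1056. Stack: []
LOAD_FAST_LOAD_FAST a,a → push 32,32. Stack: [32, 32]
BINARY_OP // → 32 // 32 = 1. Stack: [1]
LOAD_CONST → push 7. Stack: [1, 7]
BINARY_OP - → 1 - 7 = -6. Stack: [-6]
STORE_FAST k → k=-6. Stack: []
LOAD_CONST → push 0. Stack: [0]
STORE_FAST i → i=0. Stack: []
LOAD_FAST i → push 0. Stack: [0]
LOAD_CONST → push 2. Stack: [0, 2]
COMPARE_OP bool(<) → 0 vs 2 = True. Stack: [True]
POP_JUMP_IF_FALSE → pop True; no jump. Stack: []
LOAD_FAST_LOAD_FAST p,k → push 1056,-6. Stack: [1056, -6]
BINARY_OP - → 1056 - -6 = 1062. Stack: [1062]
STORE_FAST p → p=1062. Stack: []
LOAD_FAST_LOAD_FAST p,i → push 1062,0. Stack: [1062, 0]
BINARY_OP + → 1062 + 0 = 1062. Stack: [1062]
STORE_FAST p → p=1062. Stack: []
LOAD_FAST_LOAD_FAST p,i → push 1062,0. Stack: [1062, 0]
BINARY_OP - → 1062 - 0 = 1062. Stack: [1062]
STORE_FAST p → p=1062. Stack: []
LOAD_FAST i → push 0. Stack: [0]
LOAD_CONST → push 1. Stack: [0, 1]
BINARY_OP + → 0 + 1 = 1. Stack: [1]
STORE_FAST i → i=1. Stack: []
LOAD_FAST i → push 1. Stack: [1]
LOAD_CONST → push 2. Stack: [1, 2]
COMPARE_OP bool(<) → 1 vs 2 = True. Stack: [True]
POP_JUMP_IF_FALSE → pop True; no jump. Stack: []
LOAD_FAST_LOAD_FAST p,k → push 1062,-6. Stack: [1062, -6]
BINARY_OP - → 1062 - -6 = 1068. Stack: [1068]
STORE_FAST p → p=1068. Stack: []
LOAD_FAST_LOAD_FAST p,i → push 1068,1. Stack: [1068, 1]
BINARY_OP + → 1068 + 1 = 1069. Stack: [1069]
STORE_FAST p → p=1069. Stack: []
LOAD_FAST_LOAD_FAST p,i → push 1069,1. Stack: [1069, 1]
BINARY_OP - → 1069 - 1 = 1068. Stack: [1068]
STORE_FAST p → p=1068. Stack: []
LOAD_FAST i → push 1. Stack: [1]
LOAD_CONST → push 1. Stack: [1, 1]
BINARY_OP + → 1 + 1 = 2. Stack: [2]
STORE_FAST i → i=2. Stack: []
LOAD_FAST i → push 2. Stack: [2]
LOAD_CONST → push 2. Stack: [2, 2]
COMPARE_OP bool(<) → 2 vs 2 = False. Stack: [False]
POP_JUMP_IF_FALSE → pop False; jump. Stack: []
LOAD_FAST p → push 1068. Stack: [1068]
RETURN_VALUE → return 1068.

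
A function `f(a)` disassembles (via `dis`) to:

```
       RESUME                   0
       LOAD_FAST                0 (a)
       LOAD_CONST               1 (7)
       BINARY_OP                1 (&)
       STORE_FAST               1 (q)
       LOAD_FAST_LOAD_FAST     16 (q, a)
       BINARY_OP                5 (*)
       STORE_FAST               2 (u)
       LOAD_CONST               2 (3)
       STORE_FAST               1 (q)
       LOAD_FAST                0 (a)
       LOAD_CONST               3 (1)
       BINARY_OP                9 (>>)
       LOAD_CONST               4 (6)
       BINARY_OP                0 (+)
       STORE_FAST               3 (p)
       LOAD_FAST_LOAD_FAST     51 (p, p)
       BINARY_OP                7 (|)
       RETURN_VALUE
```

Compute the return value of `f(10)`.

LOAD_FAST a → push 10. Stack: [10]
LOAD_CONST → push 7. Stack: [10, 7]
BINARY_OP & → 10 & 7 = 2. Stack: [2]
STORE_FAST q → q=2. Stack: []
LOAD_FAST_LOAD_FAST q,a → push 2,10. Stack: [2, 10]
BINARY_OP * → 2 * 10 = 20. Stack: [20]
STORE_FAST u → u=20. Stack: []
LOAD_CONST → push 3. Stack: [3]
STORE_FAST q → q=3. Stack: []
LOAD_FAST a → push 10. Stack: [10]
LOAD_CONST → push 1. Stack: [10, 1]
BINARY_OP >> → 10 >> 1 = 5. Stack: [5]
LOAD_CONST → push 6. Stack: [5, 6]
BINARY_OP + → 5 + 6 = 11. Stack: [11]
STORE_FAST p → p=11. Stack: []
LOAD_FAST_LOAD_FAST p,p → push 11,11. Stack: [11, 11]
BINARY_OP | → 11 | 11 = 11. Stack: [11]
RETURN_VALUE → return 11.

11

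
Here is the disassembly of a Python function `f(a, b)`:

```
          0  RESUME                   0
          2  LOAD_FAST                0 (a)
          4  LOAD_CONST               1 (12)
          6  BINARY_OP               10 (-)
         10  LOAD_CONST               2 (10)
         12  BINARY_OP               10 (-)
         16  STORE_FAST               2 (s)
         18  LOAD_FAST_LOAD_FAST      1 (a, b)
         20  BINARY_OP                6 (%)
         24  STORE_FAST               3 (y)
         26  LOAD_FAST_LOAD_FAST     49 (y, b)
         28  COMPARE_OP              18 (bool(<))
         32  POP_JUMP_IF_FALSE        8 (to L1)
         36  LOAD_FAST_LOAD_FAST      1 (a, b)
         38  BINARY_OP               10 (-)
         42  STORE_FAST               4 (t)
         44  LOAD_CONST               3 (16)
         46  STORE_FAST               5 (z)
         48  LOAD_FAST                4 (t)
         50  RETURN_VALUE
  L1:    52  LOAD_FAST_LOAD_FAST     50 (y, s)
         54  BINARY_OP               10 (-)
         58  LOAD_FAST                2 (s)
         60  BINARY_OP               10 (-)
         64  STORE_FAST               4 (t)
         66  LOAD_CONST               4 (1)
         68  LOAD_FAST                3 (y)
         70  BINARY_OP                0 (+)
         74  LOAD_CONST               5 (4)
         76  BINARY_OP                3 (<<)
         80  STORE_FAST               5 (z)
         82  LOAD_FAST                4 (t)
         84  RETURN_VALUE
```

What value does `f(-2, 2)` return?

LOAD_FAST a → push -2. Stack: [-2]
LOAD_CONST → push 12. Stack: [-2, 12]
BINARY_OP - → -2 - 12 = -14. Stack: [-14]
LOAD_CONST → push 10. Stack: [-14, 10]
BINARY_OP - → -14 - 10 = -24. Stack: [-24]
STORE_FAST s → s=-24. Stack: []
LOAD_FAST_LOAD_FAST a,b → push -2,2. Stack: [-2, 2]
BINARY_OP % → -2 % 2 = 0. Stack: [0]
STORE_FAST y → y=0. Stack: []
LOAD_FAST_LOAD_FAST y,b → push 0,2. Stack: [0, 2]
COMPARE_OP bool(<) → 0 vs 2 = True. Stack: [True]
POP_JUMP_IF_FALSE → pop True; no jump. Stack: []
LOAD_FAST_LOAD_FAST a,b → push -2,2. Stack: [-2, 2]
BINARY_OP - → -2 - 2 = -4. Stack: [-4]
STORE_FAST t → t=-4. Stack: []
LOAD_CONST → push 16. Stack: [16]
STORE_FAST z → z=16. Stack: []
LOAD_FAST t → push -4. Stack: [-4]
RETURN_VALUE → return -4.

-4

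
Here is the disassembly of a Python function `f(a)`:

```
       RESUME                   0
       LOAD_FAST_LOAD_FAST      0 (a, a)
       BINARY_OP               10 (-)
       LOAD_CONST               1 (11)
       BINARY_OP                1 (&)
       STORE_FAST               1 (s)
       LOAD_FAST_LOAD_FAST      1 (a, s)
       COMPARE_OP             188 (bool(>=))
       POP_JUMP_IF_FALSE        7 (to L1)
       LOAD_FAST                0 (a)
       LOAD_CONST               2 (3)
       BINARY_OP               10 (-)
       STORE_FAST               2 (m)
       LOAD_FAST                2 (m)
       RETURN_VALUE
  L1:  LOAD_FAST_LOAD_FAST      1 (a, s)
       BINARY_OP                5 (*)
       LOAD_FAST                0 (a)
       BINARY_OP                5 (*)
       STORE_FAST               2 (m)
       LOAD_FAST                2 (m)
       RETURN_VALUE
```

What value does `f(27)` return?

LOAD_FAST_LOAD_FAST a,a → push 27,27. Stack: [27, 27]
BINARY_OP - → 27 - 27 = 0. Stack: [0]
LOAD_CONST → push 11. Stack: [0, 11]
BINARY_OP & → 0 & 11 = 0. Stack: [0]
STORE_FAST s → s=0. Stack: []
LOAD_FAST_LOAD_FAST a,s → push 27,0. Stack: [27, 0]
COMPARE_OP bool(>=) → 27 vs 0 = True. Stack: [True]
POP_JUMP_IF_FALSE → pop True; no jump. Stack: []
LOAD_FAST a → push 27. Stack: [27]
LOAD_CONST → push 3. Stack: [27, 3]
BINARY_OP - → 27 - 3 = 24. Stack: [24]
STORE_FAST m → m=24. Stack: []
LOAD_FAST m → push 24. Stack: [24]
RETURN_VALUE → return 24.

24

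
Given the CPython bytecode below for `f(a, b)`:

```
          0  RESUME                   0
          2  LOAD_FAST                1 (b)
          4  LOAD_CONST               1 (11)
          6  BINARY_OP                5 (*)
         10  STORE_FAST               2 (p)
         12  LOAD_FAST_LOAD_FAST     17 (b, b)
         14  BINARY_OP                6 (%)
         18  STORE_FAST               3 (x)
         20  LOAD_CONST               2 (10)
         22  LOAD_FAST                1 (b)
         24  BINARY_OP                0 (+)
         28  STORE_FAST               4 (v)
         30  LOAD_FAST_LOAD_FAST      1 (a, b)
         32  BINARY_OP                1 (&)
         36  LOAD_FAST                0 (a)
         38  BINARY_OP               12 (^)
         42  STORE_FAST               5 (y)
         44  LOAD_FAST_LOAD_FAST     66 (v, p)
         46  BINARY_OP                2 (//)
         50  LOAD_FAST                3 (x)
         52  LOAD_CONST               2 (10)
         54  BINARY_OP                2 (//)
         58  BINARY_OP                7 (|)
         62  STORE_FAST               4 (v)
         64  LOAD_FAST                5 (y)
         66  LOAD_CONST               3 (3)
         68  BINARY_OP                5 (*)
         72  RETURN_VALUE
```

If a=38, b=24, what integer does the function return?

LOAD_FAST b → push 24. Stack: [24]
LOAD_CONST → push 11. Stack: [24, 11]
BINARY_OP * → 24 * 11 = 264. Stack: [264]
STORE_FAST p → p=264. Stack: []
LOAD_FAST_LOAD_FAST b,b → push 24,24. Stack: [24, 24]
BINARY_OP % → 24 % 24 = 0. Stack: [0]
STORE_FAST x → x=0. Stack: []
LOAD_CONST → push 10. Stack: [10]
LOAD_FAST b → push 24. Stack: [10, 24]
BINARY_OP + → 10 + 24 = 34. Stack: [34]
STORE_FAST v → v=34. Stack: []
LOAD_FAST_LOAD_FAST a,b → push 38,24. Stack: [38, 24]
BINARY_OP & → 38 & 24 = 0. Stack: [0]
LOAD_FAST a → push 38. Stack: [0, 38]
BINARY_OP ^ → 0 ^ 38 = 38. Stack: [38]
STORE_FAST y → y=38. Stack: []
LOAD_FAST_LOAD_FAST v,p → push 34,264. Stack: [34, 264]
BINARY_OP // → 34 // 264 = 0. Stack: [0]
LOAD_FAST x → push 0. Stack: [0, 0]
LOAD_CONST → push 10. Stack: [0, 0, 10]
BINARY_OP // → 0 // 10 = 0. Stack: [0, 0]
BINARY_OP | → 0 | 0 = 0. Stack: [0]
STORE_FAST v → v=0. Stack: []
LOAD_FAST y → push 38. Stack: [38]
LOAD_CONST → push 3. Stack: [38, 3]
BINARY_OP * → 38 * 3 = 114. Stack: [114]
RETURN_VALUE → return 114.

114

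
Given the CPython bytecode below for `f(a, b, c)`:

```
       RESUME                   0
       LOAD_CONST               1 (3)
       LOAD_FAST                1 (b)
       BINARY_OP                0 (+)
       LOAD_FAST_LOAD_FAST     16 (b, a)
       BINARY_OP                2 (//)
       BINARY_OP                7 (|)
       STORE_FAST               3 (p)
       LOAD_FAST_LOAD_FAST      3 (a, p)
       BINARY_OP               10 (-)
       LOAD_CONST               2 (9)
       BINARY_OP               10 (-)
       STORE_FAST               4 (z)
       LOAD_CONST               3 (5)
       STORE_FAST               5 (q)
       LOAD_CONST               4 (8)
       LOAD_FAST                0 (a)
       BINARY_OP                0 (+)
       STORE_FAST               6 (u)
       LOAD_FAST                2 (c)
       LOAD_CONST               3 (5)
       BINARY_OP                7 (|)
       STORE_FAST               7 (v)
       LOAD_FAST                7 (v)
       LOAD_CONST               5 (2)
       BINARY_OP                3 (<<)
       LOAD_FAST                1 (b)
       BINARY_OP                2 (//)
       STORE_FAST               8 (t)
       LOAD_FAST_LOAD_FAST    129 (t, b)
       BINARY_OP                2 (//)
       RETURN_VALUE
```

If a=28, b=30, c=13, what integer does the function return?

0

LOAD_CONST → push 3. Stack: [3]
LOAD_FAST b → push 30. Stack: [3, 30]
BINARY_OP + → 3 + 30 = 33. Stack: [33]
LOAD_FAST_LOAD_FAST b,a → push 30,28. Stack: [33, 30, 28]
BINARY_OP // → 30 // 28 = 1. Stack: [33, 1]
BINARY_OP | → 33 | 1 = 33. Stack: [33]
STORE_FAST p → p=33. Stack: []
LOAD_FAST_LOAD_FAST a,p → push 28,33. Stack: [28, 33]
BINARY_OP - → 28 - 33 = -5. Stack: [-5]
LOAD_CONST → push 9. Stack: [-5, 9]
BINARY_OP - → -5 - 9 = -14. Stack: [-14]
STORE_FAST z → z=-14. Stack: []
LOAD_CONST → push 5. Stack: [5]
STORE_FAST q → q=5. Stack: []
LOAD_CONST → push 8. Stack: [8]
LOAD_FAST a → push 28. Stack: [8, 28]
BINARY_OP + → 8 + 28 = 36. Stack: [36]
STORE_FAST u → u=36. Stack: []
LOAD_FAST c → push 13. Stack: [13]
LOAD_CONST → push 5. Stack: [13, 5]
BINARY_OP | → 13 | 5 = 13. Stack: [13]
STORE_FAST v → v=13. Stack: []
LOAD_FAST v → push 13. Stack: [13]
LOAD_CONST → push 2. Stack: [13, 2]
BINARY_OP << → 13 << 2 = 52. Stack: [52]
LOAD_FAST b → push 30. Stack: [52, 30]
BINARY_OP // → 52 // 30 = 1. Stack: [1]
STORE_FAST t → t=1. Stack: []
LOAD_FAST_LOAD_FAST t,b → push 1,30. Stack: [1, 30]
BINARY_OP // → 1 // 30 = 0. Stack: [0]
RETURN_VALUE → return 0.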